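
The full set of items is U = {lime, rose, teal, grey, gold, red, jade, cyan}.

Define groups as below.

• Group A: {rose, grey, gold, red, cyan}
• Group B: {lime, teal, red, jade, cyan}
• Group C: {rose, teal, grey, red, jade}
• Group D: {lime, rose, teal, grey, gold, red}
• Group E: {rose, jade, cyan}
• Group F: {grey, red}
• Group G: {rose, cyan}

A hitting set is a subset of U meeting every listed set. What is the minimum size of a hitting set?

H = {red, cyan} meets every group (each contains at least one member of H), and |H| = 2.
The groups F, G are pairwise disjoint, so any hitting set needs a separate item for each — at least 2. Hence 2 is optimal.

2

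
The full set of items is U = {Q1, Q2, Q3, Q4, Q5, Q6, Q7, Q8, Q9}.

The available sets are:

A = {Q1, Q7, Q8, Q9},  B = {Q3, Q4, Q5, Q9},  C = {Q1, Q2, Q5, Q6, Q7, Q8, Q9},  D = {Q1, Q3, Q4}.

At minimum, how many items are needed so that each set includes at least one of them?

Take H = {Q3, Q9}. Each listed set contains at least one of these, so H is a hitting set of size 2.
No single item lies in every set, so at least 2 are needed and 2 is optimal.

2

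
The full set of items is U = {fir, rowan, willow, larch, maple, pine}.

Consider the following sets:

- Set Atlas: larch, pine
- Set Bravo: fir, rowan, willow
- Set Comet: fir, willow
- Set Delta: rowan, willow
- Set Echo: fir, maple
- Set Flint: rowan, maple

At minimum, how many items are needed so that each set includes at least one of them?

3

H = {willow, maple, pine} meets every set (each contains at least one member of H), and |H| = 3.
The sets Atlas, Delta, Echo are pairwise disjoint, so any hitting set needs a separate item for each — at least 3. Hence 3 is optimal.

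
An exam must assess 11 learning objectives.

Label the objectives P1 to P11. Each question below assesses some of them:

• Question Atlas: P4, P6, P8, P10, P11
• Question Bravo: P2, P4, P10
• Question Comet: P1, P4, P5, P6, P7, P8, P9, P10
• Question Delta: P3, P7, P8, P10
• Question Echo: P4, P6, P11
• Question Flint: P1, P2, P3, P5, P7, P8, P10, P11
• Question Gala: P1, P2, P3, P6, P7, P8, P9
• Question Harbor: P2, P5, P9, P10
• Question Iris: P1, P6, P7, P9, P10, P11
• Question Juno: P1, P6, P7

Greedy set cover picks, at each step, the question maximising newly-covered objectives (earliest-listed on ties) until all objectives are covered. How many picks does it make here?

2

Greedy: pick Comet (covers 8 new) → pick Flint (covers 3 new). Total picks: 2.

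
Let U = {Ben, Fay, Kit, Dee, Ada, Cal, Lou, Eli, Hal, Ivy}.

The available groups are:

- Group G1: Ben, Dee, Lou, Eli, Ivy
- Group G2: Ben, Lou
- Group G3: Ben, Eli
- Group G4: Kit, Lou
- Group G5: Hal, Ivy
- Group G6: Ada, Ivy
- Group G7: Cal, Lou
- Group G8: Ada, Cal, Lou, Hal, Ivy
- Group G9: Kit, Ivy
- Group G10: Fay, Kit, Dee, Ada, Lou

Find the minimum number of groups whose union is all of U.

3

Take {G3, G8, G10}. Their union is {Ben, Fay, Kit, Dee, Ada, Cal, Lou, Eli, Hal, Ivy}, which is all 10 points.
Only G10 contains Fay, so G10 is forced; the remaining 5 points need at least 2 more groups (each remaining group adds at most 3) — so at least 3 groups are needed, and 3 is optimal.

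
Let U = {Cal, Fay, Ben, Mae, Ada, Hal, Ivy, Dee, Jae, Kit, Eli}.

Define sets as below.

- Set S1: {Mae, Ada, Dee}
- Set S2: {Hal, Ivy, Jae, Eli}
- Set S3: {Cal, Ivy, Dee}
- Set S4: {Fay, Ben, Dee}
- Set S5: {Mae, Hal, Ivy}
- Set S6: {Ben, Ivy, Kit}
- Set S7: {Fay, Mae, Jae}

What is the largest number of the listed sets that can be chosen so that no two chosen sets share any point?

2

S1, S6 are pairwise disjoint (S1={Mae,Ada,Dee}; S6={Ben,Ivy,Kit}).
Every remaining set overlaps one of these, and no 3 of the listed sets are pairwise disjoint, so 2 is the maximum.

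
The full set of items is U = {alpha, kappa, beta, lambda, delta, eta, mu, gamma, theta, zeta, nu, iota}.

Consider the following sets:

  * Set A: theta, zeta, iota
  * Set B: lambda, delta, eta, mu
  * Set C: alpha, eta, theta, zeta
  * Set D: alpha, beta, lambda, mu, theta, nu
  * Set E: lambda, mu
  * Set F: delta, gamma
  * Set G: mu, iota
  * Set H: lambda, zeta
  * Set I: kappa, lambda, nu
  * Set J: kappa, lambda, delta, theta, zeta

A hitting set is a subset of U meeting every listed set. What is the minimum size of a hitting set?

4

Take T = {lambda, gamma, theta, iota}. Each listed set contains at least one of these, so T is a hitting set of size 4.
The sets C, F, G, I are pairwise disjoint, so any hitting set needs a separate item for each — at least 4. Hence 4 is optimal.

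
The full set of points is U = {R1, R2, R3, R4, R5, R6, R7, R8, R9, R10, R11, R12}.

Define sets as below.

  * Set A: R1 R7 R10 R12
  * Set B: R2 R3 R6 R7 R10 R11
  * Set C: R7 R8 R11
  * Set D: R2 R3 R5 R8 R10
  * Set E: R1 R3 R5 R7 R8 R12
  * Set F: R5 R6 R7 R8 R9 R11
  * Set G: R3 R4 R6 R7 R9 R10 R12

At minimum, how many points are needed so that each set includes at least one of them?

2

H = {R7, R10} meets every set (each contains at least one member of H), and |H| = 2.
No single point lies in every set, so at least 2 are needed and 2 is optimal.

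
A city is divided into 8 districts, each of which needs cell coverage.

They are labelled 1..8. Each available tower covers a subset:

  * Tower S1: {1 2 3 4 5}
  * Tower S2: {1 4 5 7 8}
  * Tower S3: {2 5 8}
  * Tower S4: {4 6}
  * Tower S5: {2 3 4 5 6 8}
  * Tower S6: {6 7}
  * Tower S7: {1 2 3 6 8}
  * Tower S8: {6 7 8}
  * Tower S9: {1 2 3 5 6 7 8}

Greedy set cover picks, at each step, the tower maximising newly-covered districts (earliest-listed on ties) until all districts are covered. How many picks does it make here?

2

Greedy: pick S9 (covers 7 new) → pick S1 (covers 1 new). Total picks: 2.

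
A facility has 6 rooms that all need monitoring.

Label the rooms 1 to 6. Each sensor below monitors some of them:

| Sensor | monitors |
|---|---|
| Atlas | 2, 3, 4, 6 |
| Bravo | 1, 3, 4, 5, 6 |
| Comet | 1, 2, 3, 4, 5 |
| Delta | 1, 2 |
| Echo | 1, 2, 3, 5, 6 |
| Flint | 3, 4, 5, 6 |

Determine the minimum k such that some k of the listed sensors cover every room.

2

Comet and Flint together: Comet ∪ Flint = {1, 2, 3, 4, 5, 6} — every room is covered.
No single sensor has all 6 rooms (the largest, Bravo, has 5), so 2 is optimal.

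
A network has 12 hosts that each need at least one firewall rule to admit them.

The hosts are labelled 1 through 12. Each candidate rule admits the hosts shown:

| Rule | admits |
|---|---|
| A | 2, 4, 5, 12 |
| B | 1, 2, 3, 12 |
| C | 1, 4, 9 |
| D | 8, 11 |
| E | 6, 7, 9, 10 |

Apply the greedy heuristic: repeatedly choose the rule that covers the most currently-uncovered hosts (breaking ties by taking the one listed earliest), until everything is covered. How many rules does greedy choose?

Greedy: pick A (covers 4 new) → pick E (covers 4 new) → pick B (covers 2 new) → pick D (covers 2 new). Total picks: 4.

4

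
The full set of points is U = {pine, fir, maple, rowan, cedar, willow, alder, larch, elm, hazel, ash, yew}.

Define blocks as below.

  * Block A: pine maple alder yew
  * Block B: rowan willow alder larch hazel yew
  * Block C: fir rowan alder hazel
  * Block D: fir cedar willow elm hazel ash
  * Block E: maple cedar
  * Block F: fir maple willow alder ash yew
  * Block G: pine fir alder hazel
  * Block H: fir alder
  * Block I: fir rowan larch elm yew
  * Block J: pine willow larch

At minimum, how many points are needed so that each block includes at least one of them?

T = {fir, maple, larch} meets every block (each contains at least one member of T), and |T| = 3.
The blocks C, E, J are pairwise disjoint, so any hitting set needs a separate point for each — at least 3. Hence 3 is optimal.

3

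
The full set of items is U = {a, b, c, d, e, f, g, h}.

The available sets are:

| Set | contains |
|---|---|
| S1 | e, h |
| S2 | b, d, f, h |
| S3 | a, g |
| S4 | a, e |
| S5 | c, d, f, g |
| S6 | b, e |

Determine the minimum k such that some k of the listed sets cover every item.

Take {S2, S4, S5}. Their union is {a, b, c, d, e, f, g, h}, which is all 8 items.
Only S5 contains c, so S5 is forced; the remaining 4 items need at least 2 more sets (each remaining set adds at most 2) — so at least 3 sets are needed, and 3 is optimal.

3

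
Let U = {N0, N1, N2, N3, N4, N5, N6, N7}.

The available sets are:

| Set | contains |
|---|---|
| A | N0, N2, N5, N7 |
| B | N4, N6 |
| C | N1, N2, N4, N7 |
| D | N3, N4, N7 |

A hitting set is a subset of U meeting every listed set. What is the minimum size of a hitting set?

The 2 items {N4, N7} hit every set.
The sets A, B are pairwise disjoint, so any hitting set needs a separate item for each — at least 2. Hence 2 is optimal.

2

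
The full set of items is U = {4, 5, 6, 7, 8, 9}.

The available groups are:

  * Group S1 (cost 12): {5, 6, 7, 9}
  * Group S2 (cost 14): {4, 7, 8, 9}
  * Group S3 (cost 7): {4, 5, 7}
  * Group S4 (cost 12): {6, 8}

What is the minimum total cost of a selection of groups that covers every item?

26

S1, S2 together cover every item (S1 ∪ S2 = {4, 5, 6, 7, 8, 9}); total cost 12 + 14 = 26.
The greedy pick S3, S1, S4 costs 31; no covering selection beats 26.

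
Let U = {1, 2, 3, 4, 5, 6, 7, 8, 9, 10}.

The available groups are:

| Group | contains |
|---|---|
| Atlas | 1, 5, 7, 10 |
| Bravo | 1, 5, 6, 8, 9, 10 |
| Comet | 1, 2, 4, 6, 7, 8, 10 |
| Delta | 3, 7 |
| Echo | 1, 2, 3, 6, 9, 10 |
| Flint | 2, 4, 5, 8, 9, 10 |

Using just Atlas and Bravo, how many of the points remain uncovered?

3

Union of Atlas, Bravo = {1, 5, 6, 7, 8, 9, 10}.
Not covered: 2, 3, 4 — 3 points.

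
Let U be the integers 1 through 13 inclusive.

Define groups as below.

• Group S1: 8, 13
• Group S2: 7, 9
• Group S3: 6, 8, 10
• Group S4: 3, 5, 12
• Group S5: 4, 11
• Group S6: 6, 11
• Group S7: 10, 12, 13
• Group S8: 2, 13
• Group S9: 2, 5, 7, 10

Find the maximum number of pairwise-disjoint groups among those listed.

5

S2, S3, S4, S5, S8 are pairwise disjoint (S2={7,9}; S3={6,8,10}; S4={3,5,12}; S5={4,11}; S8={2,13}).
Every remaining group overlaps one of these, and no 6 of the listed groups are pairwise disjoint, so 5 is the maximum.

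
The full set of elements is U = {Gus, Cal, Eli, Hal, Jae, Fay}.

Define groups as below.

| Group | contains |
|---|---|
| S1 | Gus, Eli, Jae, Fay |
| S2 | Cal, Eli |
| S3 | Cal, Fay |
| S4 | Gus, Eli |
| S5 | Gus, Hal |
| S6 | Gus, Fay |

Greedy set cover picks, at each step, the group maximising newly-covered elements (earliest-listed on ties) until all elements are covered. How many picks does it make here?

Greedy: pick S1 (covers 4 new) → pick S2 (covers 1 new) → pick S5 (covers 1 new). Total picks: 3.

3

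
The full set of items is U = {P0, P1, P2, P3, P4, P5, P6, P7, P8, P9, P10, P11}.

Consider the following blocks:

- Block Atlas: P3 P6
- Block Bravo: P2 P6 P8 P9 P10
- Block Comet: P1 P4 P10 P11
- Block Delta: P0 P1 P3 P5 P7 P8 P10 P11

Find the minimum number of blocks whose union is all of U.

3

Bravo, Comet, and Delta cover everything between them: the union {P0, P1, P2, P3, P4, P5, P6, P7, P8, P9, P10, P11} is all of U.
Only Delta contains P0, so Delta is forced; the remaining 4 items need at least 2 more blocks (each remaining block adds at most 3) — so at least 3 blocks are needed, and 3 is optimal.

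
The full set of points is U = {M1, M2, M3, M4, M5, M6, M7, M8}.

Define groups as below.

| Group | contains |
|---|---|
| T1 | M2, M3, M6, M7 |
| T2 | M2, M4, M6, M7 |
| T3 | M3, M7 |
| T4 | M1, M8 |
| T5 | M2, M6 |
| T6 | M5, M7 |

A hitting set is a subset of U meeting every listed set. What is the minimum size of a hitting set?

3

H = {M6, M7, M8} meets every group (each contains at least one member of H), and |H| = 3.
The groups T4, T5, T6 are pairwise disjoint, so any hitting set needs a separate point for each — at least 3. Hence 3 is optimal.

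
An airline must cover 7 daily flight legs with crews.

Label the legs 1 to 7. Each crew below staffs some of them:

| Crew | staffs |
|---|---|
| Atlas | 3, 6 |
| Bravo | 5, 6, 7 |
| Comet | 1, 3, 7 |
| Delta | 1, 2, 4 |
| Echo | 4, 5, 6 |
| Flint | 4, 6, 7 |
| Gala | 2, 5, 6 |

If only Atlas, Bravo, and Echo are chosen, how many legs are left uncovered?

2

Union of Atlas, Bravo, Echo = {3, 4, 5, 6, 7}.
Not covered: 1, 2 — 2 legs.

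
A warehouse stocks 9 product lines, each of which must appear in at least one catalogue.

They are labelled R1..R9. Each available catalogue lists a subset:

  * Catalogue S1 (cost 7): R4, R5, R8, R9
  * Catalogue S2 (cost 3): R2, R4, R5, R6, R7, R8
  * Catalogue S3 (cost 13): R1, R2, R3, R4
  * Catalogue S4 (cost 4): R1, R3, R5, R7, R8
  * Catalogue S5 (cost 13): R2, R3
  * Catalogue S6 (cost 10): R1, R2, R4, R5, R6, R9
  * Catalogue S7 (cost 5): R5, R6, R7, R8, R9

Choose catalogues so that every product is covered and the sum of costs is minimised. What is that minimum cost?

12

S2, S4, S7 together cover every product (S2 ∪ S4 ∪ S7 = {R1, R2, R3, R4, R5, R6, R7, R8, R9}); total cost 3 + 4 + 5 = 12.
No covering selection has total cost below 12.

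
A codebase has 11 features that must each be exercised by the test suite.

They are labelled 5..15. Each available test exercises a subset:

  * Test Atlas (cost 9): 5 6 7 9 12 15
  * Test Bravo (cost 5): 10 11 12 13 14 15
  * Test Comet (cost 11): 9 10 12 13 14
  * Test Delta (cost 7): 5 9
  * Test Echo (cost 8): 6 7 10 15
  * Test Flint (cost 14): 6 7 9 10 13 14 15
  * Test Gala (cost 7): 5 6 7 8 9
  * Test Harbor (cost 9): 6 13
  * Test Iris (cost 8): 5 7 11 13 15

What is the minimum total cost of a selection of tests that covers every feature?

Bravo, Gala together cover every feature (Bravo ∪ Gala = {5, 6, 7, 8, 9, 10, 11, 12, 13, 14, 15}); total cost 5 + 7 = 12.
No covering selection has total cost below 12.

12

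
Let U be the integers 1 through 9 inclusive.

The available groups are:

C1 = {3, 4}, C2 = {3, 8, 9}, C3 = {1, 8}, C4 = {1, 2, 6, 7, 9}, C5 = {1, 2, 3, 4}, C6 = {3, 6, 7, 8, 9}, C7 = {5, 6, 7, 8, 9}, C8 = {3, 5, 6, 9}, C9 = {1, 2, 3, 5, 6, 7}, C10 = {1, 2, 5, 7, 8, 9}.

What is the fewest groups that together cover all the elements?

2

C5 and C7 cover everything between them: the union {1, 2, 3, 4, 5, 6, 7, 8, 9} is all of U.
No single group has all 9 elements (the largest, C9, has 6), so 2 is optimal.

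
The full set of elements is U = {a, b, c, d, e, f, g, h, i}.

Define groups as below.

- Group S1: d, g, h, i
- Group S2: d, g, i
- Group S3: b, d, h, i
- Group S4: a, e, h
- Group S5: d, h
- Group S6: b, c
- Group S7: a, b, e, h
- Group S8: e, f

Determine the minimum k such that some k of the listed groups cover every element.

S1, S4, S6, and S8 cover everything between them: the union {a, b, c, d, e, f, g, h, i} is all of U.
No 3 of the 8 groups cover everything (all 56 combinations miss at least one element), so 4 is optimal.

4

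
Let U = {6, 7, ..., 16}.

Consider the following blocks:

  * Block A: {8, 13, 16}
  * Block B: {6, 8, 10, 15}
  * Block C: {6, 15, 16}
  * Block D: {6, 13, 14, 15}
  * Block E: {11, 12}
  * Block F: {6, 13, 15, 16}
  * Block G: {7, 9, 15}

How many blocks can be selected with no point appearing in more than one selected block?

A, E, G are pairwise disjoint (A={8,13,16}; E={11,12}; G={7,9,15}).
Every remaining block overlaps one of these, and no 4 of the listed blocks are pairwise disjoint, so 3 is the maximum.

3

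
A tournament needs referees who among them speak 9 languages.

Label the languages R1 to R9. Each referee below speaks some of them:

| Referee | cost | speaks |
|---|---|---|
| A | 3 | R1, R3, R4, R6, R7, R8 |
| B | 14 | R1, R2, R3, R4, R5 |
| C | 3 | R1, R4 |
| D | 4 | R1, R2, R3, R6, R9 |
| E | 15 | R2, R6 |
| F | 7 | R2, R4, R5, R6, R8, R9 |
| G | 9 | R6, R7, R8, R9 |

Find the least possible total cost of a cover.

10

A, F together cover every language (A ∪ F = {R1, R2, R3, R4, R5, R6, R7, R8, R9}); total cost 3 + 7 = 10.
The greedy pick A, D, F costs 14; no covering selection beats 10.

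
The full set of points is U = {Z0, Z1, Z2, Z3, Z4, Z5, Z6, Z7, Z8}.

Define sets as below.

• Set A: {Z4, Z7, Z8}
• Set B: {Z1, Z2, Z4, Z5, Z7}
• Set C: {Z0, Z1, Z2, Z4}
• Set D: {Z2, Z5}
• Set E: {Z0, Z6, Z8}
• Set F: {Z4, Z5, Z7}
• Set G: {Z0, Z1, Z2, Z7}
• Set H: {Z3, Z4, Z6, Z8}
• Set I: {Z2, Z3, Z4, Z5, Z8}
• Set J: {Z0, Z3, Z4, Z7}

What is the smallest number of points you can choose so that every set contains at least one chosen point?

3

T = {Z0, Z2, Z4} meets every set (each contains at least one member of T), and |T| = 3.
No choice of 2 points meets every set, so 3 is the minimum.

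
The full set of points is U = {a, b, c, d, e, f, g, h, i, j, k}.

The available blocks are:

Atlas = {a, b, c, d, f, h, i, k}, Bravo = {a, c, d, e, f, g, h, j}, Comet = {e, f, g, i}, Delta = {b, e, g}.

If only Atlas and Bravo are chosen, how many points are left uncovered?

0

Union of Atlas, Bravo = {a, b, c, d, e, f, g, h, i, j, k} — that's every point, so 0 are uncovered.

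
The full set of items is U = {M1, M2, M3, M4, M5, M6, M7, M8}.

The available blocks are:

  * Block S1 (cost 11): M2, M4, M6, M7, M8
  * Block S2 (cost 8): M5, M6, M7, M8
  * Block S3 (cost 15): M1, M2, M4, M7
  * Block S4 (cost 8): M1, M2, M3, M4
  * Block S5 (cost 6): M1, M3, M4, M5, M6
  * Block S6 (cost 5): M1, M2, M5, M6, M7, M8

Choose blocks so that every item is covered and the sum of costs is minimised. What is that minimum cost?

11

S5, S6 together cover every item (S5 ∪ S6 = {M1, M2, M3, M4, M5, M6, M7, M8}); total cost 6 + 5 = 11.
No covering selection has total cost below 11.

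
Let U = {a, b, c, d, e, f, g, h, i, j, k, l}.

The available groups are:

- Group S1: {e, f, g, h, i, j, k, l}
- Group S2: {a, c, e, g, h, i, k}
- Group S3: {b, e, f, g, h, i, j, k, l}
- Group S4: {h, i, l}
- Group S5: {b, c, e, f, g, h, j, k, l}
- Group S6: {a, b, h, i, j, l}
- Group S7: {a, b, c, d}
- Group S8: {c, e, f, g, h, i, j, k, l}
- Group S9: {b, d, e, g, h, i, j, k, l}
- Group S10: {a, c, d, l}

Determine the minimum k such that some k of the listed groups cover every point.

S3 and S7 cover everything between them: the union {a, b, c, d, e, f, g, h, i, j, k, l} is all of U.
No single group has all 12 points (the largest, S3, has 9), so 2 is optimal.

2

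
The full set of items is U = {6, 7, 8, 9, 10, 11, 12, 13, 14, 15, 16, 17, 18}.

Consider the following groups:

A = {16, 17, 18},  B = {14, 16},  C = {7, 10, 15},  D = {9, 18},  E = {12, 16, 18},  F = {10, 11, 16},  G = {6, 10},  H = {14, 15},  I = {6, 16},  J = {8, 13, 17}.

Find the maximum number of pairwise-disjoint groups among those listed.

B, C, D, J are pairwise disjoint (B={14,16}; C={7,10,15}; D={9,18}; J={8,13,17}).
Every remaining group overlaps one of these, and no 5 of the listed groups are pairwise disjoint, so 4 is the maximum.

4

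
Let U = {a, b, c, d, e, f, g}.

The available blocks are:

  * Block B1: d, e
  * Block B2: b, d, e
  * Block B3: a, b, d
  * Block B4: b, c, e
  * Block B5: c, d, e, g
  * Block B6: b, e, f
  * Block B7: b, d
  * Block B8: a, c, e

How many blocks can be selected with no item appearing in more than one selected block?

2

B7, B8 are pairwise disjoint (B7={b,d}; B8={a,c,e}).
Every remaining block overlaps one of these, and no 3 of the listed blocks are pairwise disjoint, so 2 is the maximum.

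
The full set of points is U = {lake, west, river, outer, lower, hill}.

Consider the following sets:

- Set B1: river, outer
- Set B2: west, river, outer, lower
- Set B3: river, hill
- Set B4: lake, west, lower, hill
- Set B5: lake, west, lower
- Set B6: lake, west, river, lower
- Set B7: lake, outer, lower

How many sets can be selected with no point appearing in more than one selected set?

B3, B7 are pairwise disjoint (B3={river,hill}; B7={lake,outer,lower}).
Every remaining set overlaps one of these, and no 3 of the listed sets are pairwise disjoint, so 2 is the maximum.

2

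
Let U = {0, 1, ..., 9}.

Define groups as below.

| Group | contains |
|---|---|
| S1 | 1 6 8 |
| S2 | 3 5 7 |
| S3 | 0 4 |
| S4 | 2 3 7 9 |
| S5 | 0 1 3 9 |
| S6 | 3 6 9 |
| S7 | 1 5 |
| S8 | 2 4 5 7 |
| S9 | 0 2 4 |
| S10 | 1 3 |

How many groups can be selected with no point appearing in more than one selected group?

3

S1, S2, S3 are pairwise disjoint (S1={1,6,8}; S2={3,5,7}; S3={0,4}).
Every remaining group overlaps one of these, and no 4 of the listed groups are pairwise disjoint, so 3 is the maximum.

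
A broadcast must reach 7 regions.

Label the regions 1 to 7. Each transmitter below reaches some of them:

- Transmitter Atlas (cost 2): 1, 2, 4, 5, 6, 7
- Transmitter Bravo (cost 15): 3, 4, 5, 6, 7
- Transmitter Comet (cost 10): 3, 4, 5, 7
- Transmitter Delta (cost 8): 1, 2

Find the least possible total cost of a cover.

Atlas, Comet together cover every region (Atlas ∪ Comet = {1, 2, 3, 4, 5, 6, 7}); total cost 2 + 10 = 12.
No covering selection has total cost below 12.

12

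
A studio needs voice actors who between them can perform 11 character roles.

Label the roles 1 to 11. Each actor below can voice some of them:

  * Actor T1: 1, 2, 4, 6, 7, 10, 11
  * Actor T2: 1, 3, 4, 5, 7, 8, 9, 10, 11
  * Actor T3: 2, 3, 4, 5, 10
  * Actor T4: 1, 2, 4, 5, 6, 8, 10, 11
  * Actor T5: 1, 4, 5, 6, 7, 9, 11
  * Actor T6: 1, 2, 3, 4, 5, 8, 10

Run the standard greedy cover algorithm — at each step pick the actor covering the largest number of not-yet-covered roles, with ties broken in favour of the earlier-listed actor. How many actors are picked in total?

2

Greedy: pick T2 (covers 9 new) → pick T1 (covers 2 new). Total picks: 2.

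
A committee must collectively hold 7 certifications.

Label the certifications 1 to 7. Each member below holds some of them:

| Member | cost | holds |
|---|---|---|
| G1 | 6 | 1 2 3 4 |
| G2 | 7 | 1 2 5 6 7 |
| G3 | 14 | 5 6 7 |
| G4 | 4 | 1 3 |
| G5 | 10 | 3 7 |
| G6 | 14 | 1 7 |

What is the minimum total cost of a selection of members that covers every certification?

13

G1, G2 together cover every certification (G1 ∪ G2 = {1, 2, 3, 4, 5, 6, 7}); total cost 6 + 7 = 13.
No covering selection has total cost below 13.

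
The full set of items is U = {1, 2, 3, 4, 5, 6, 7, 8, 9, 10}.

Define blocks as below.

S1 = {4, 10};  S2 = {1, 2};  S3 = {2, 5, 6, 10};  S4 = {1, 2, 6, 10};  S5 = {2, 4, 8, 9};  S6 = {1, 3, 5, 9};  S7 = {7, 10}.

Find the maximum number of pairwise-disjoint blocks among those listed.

2

S6, S7 are pairwise disjoint (S6={1,3,5,9}; S7={7,10}).
Every remaining block overlaps one of these, and no 3 of the listed blocks are pairwise disjoint, so 2 is the maximum.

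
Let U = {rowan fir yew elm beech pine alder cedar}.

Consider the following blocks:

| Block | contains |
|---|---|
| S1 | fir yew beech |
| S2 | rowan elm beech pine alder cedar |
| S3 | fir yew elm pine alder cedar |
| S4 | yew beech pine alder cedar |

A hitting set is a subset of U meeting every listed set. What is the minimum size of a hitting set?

Take H = {elm, beech}. Each listed block contains at least one of these, so H is a hitting set of size 2.
No single point lies in every block, so at least 2 are needed and 2 is optimal.

2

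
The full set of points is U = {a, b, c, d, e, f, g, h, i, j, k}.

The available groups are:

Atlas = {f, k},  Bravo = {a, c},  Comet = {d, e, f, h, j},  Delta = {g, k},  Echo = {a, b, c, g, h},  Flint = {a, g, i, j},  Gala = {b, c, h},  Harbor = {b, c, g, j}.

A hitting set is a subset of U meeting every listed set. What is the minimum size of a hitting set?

Take T = {c, f, g}. Each listed group contains at least one of these, so T is a hitting set of size 3.
The groups Bravo, Comet, Delta are pairwise disjoint, so any hitting set needs a separate point for each — at least 3. Hence 3 is optimal.

3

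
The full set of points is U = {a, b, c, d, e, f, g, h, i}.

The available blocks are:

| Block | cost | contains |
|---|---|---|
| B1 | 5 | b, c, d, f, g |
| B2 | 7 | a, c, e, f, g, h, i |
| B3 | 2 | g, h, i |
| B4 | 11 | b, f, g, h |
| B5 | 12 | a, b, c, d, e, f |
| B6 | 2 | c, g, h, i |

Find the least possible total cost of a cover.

B1, B2 together cover every point (B1 ∪ B2 = {a, b, c, d, e, f, g, h, i}); total cost 5 + 7 = 12.
The greedy pick B6, B1, B2 costs 14; no covering selection beats 12.

12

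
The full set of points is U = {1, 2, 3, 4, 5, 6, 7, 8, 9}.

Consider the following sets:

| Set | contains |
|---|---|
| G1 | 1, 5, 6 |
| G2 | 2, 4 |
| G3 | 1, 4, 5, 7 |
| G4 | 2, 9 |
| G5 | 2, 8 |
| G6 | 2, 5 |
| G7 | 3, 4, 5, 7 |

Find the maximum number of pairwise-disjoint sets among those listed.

2

G3, G4 are pairwise disjoint (G3={1,4,5,7}; G4={2,9}).
Every remaining set overlaps one of these, and no 3 of the listed sets are pairwise disjoint, so 2 is the maximum.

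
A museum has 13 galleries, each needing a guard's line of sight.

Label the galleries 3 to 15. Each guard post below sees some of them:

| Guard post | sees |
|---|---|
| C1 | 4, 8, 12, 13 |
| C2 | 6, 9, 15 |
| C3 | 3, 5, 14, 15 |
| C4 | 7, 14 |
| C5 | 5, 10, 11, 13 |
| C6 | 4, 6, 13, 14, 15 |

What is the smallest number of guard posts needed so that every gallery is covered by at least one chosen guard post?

5

Take {C1, C2, C3, C4, C5}. Their union is {3, 4, 5, 6, 7, 8, 9, 10, 11, 12, 13, 14, 15}, which is all 13 galleries.
No 4 of the 6 guard posts cover everything (all 15 combinations miss at least one gallery), so 5 is optimal.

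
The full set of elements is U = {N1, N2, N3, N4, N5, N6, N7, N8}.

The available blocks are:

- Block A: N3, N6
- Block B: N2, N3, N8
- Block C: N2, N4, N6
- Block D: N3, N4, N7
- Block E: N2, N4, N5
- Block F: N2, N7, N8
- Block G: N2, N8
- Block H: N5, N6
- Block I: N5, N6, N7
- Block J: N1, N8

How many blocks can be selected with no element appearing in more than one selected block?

3

D, H, J are pairwise disjoint (D={N3,N4,N7}; H={N5,N6}; J={N1,N8}).
Every remaining block overlaps one of these, and no 4 of the listed blocks are pairwise disjoint, so 3 is the maximum.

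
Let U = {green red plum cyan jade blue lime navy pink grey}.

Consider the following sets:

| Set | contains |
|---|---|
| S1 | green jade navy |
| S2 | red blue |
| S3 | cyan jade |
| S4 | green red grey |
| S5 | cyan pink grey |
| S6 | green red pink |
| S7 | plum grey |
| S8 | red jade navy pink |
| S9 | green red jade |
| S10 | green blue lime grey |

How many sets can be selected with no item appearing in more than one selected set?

S1, S2, S7 are pairwise disjoint (S1={green,jade,navy}; S2={red,blue}; S7={plum,grey}).
Every remaining set overlaps one of these, and no 4 of the listed sets are pairwise disjoint, so 3 is the maximum.

3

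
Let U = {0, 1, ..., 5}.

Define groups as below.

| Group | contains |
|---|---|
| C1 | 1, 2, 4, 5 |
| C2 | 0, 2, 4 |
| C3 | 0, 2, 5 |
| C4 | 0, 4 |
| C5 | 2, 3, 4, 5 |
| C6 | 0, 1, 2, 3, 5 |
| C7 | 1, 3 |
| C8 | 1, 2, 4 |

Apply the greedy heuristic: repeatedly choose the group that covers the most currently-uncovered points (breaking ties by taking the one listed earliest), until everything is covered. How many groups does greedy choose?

2

Greedy: pick C6 (covers 5 new) → pick C1 (covers 1 new). Total picks: 2.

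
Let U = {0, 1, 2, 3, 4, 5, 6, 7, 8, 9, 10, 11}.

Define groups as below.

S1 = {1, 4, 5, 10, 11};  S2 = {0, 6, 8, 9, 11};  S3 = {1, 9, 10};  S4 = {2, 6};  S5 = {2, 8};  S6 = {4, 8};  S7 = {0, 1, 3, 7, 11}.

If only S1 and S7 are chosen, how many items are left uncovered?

Union of S1, S7 = {0, 1, 3, 4, 5, 7, 10, 11}.
Not covered: 2, 6, 8, 9 — 4 items.

4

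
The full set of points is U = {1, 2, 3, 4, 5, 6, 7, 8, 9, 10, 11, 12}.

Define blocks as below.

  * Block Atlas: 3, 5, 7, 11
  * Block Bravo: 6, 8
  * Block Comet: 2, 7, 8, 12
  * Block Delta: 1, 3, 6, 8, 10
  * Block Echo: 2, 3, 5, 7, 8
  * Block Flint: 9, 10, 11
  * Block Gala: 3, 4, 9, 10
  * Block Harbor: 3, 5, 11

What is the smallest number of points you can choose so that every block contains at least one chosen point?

H = {8, 10, 11} meets every block (each contains at least one member of H), and |H| = 3.
No choice of 2 points meets every block, so 3 is the minimum.

3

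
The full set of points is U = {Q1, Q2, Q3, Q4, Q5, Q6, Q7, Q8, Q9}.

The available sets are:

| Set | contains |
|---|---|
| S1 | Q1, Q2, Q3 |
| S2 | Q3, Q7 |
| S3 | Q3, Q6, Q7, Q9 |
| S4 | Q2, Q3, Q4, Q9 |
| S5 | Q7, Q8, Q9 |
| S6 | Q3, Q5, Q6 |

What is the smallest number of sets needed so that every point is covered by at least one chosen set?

Take {S1, S4, S5, S6}. Their union is {Q1, Q2, Q3, Q4, Q5, Q6, Q7, Q8, Q9}, which is all 9 points.
Only S4 contains Q4, so S4 is forced; the remaining 5 points need at least 3 more sets (each remaining set adds at most 2) — so at least 4 sets are needed, and 4 is optimal.

4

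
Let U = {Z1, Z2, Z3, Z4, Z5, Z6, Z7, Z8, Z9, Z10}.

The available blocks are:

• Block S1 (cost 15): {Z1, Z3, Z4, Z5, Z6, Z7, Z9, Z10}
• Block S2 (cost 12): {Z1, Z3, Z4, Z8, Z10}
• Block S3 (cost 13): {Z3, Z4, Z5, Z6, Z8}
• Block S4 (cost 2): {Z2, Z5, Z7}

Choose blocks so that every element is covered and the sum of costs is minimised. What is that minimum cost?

S1, S2, S4 together cover every element (S1 ∪ S2 ∪ S4 = {Z1, Z2, Z3, Z4, Z5, Z6, Z7, Z8, Z9, Z10}); total cost 15 + 12 + 2 = 29.
No covering selection has total cost below 29.

29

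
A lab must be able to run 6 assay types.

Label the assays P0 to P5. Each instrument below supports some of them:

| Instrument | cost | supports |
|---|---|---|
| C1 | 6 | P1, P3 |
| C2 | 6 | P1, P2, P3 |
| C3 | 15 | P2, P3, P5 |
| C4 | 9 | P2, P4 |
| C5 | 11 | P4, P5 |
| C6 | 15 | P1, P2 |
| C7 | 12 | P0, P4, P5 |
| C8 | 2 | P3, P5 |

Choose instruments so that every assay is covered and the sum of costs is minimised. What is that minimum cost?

C2, C7 together cover every assay (C2 ∪ C7 = {P0, P1, P2, P3, P4, P5}); total cost 6 + 12 = 18.
The greedy pick C8, C2, C7 costs 20; no covering selection beats 18.

18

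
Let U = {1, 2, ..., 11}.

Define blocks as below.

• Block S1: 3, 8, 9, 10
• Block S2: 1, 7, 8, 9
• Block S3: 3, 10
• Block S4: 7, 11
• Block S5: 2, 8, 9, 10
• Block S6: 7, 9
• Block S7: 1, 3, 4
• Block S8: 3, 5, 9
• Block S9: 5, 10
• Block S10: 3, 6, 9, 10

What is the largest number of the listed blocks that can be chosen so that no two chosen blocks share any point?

3

S4, S7, S9 are pairwise disjoint (S4={7,11}; S7={1,3,4}; S9={5,10}).
Every remaining block overlaps one of these, and no 4 of the listed blocks are pairwise disjoint, so 3 is the maximum.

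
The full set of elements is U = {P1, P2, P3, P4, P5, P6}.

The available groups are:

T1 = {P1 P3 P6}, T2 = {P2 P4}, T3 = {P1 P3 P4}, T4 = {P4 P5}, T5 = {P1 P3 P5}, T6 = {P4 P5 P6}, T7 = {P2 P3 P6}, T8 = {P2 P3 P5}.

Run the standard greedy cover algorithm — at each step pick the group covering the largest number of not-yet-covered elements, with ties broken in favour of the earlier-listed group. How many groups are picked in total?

Greedy: pick T1 (covers 3 new) → pick T2 (covers 2 new) → pick T4 (covers 1 new). Total picks: 3.

3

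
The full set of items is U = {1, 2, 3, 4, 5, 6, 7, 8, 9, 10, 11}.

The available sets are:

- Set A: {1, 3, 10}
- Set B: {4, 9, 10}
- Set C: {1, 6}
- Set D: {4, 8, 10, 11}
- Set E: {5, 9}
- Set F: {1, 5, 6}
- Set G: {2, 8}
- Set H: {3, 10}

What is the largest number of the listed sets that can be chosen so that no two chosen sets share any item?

C, E, G, H are pairwise disjoint (C={1,6}; E={5,9}; G={2,8}; H={3,10}).
Every remaining set overlaps one of these, and no 5 of the listed sets are pairwise disjoint, so 4 is the maximum.

4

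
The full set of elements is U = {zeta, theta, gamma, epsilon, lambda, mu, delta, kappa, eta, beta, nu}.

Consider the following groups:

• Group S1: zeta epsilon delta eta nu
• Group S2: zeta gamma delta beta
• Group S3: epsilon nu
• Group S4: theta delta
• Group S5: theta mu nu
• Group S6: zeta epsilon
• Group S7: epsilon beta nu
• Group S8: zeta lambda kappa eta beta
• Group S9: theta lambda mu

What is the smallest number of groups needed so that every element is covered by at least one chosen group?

S2 and S5 and S7 and S8 together: S2 ∪ S5 ∪ S7 ∪ S8 = {zeta, theta, gamma, epsilon, lambda, mu, delta, kappa, eta, beta, nu} — every element is covered.
Only S2 contains gamma, so S2 is forced; the remaining 7 elements need at least 3 more groups (each remaining group adds at most 3) — so at least 4 groups are needed, and 4 is optimal.

4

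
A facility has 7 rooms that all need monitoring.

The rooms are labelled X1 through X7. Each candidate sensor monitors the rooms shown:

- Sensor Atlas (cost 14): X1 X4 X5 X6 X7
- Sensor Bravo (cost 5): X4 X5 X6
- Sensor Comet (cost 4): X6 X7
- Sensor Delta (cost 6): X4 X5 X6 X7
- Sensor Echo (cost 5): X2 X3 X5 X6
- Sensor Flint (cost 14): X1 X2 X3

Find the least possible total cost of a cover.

Atlas, Echo together cover every room (Atlas ∪ Echo = {X1, X2, X3, X4, X5, X6, X7}); total cost 14 + 5 = 19.
The greedy pick Echo, Delta, Atlas costs 25; no covering selection beats 19.

19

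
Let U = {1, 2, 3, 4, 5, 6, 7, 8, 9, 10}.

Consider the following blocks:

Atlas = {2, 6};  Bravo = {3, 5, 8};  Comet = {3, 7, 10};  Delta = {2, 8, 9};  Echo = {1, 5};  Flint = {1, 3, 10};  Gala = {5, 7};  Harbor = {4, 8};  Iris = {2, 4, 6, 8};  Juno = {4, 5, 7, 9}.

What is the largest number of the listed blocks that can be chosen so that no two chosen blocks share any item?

Atlas, Comet, Echo, Harbor are pairwise disjoint (Atlas={2,6}; Comet={3,7,10}; Echo={1,5}; Harbor={4,8}).
Every remaining block overlaps one of these, and no 5 of the listed blocks are pairwise disjoint, so 4 is the maximum.

4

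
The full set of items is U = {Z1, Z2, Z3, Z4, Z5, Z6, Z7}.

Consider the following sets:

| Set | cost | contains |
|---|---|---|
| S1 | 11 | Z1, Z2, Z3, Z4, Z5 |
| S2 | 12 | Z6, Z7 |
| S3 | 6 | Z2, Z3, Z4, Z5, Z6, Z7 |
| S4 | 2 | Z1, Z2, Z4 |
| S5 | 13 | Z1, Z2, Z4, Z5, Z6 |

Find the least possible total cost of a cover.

8

S3, S4 together cover every item (S3 ∪ S4 = {Z1, Z2, Z3, Z4, Z5, Z6, Z7}); total cost 6 + 2 = 8.
No covering selection has total cost below 8.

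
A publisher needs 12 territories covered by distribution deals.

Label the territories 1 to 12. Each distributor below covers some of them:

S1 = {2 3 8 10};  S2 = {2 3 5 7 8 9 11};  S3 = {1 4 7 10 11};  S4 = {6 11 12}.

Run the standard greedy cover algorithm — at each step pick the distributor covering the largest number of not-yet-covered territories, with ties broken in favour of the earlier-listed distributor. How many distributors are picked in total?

Greedy: pick S2 (covers 7 new) → pick S3 (covers 3 new) → pick S4 (covers 2 new). Total picks: 3.

3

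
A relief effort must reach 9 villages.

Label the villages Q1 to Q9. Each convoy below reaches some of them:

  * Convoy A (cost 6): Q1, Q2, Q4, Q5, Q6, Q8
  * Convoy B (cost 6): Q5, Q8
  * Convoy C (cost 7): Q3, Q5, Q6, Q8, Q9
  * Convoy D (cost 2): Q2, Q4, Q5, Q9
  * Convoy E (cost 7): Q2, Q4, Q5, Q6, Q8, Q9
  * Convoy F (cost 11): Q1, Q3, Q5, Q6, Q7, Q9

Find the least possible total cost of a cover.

A, F together cover every village (A ∪ F = {Q1, Q2, Q3, Q4, Q5, Q6, Q7, Q8, Q9}); total cost 6 + 11 = 17.
The greedy pick D, A, F costs 19; no covering selection beats 17.

17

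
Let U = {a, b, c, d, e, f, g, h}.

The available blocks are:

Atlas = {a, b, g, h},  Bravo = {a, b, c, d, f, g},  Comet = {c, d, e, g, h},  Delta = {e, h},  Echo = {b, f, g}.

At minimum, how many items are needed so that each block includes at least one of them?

2

The 2 items {b, h} hit every block.
The blocks Bravo, Delta are pairwise disjoint, so any hitting set needs a separate item for each — at least 2. Hence 2 is optimal.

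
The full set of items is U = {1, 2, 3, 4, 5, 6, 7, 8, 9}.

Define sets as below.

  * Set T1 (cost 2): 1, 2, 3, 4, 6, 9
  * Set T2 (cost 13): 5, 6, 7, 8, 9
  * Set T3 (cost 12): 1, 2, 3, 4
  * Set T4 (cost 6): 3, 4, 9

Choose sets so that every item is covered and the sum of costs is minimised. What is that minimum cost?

T1, T2 together cover every item (T1 ∪ T2 = {1, 2, 3, 4, 5, 6, 7, 8, 9}); total cost 2 + 13 = 15.
No covering selection has total cost below 15.

15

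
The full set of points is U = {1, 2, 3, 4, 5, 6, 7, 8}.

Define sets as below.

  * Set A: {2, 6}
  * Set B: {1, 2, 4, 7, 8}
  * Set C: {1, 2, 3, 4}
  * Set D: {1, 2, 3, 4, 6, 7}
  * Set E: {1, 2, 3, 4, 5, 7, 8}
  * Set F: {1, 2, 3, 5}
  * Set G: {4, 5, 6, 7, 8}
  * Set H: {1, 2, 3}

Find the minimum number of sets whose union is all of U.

D and E cover everything between them: the union {1, 2, 3, 4, 5, 6, 7, 8} is all of U.
No single set has all 8 points (the largest, E, has 7), so 2 is optimal.

2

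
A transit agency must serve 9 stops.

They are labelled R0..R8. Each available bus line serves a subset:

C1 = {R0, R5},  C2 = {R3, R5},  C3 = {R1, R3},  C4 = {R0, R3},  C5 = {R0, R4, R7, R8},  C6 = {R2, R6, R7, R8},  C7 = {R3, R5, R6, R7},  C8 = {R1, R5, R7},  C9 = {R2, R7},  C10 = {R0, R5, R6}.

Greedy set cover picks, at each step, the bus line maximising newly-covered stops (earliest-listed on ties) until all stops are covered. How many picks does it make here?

Greedy: pick C5 (covers 4 new) → pick C7 (covers 3 new) → pick C3 (covers 1 new) → pick C6 (covers 1 new). Total picks: 4.

4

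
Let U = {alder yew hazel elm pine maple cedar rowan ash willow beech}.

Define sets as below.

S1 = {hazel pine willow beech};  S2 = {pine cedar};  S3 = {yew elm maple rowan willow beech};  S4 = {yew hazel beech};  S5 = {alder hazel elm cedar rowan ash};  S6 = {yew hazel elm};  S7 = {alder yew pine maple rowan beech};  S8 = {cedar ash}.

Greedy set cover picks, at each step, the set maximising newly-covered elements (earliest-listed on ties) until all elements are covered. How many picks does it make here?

Greedy: pick S3 (covers 6 new) → pick S5 (covers 4 new) → pick S1 (covers 1 new). Total picks: 3.

3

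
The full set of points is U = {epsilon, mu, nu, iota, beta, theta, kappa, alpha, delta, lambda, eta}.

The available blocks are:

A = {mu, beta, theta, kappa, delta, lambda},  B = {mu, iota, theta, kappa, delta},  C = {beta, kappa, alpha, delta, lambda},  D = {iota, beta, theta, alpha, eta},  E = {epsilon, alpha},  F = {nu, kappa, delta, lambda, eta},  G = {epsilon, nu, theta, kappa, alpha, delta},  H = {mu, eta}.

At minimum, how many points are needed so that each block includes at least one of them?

The 3 points {mu, kappa, alpha} hit every block.
No choice of 2 points meets every block, so 3 is the minimum.

3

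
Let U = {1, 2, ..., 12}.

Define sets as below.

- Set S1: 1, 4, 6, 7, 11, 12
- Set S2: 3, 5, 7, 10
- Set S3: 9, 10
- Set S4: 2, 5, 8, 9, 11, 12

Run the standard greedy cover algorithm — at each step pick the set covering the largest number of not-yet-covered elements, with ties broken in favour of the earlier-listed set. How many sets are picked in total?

Greedy: pick S1 (covers 6 new) → pick S4 (covers 4 new) → pick S2 (covers 2 new). Total picks: 3.

3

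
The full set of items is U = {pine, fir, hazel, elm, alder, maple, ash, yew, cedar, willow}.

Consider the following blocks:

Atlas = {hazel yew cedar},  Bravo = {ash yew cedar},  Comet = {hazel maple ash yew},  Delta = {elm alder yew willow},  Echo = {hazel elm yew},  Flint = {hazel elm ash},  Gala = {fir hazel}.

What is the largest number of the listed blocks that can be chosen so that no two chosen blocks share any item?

2

Delta, Gala are pairwise disjoint (Delta={elm,alder,yew,willow}; Gala={fir,hazel}).
Every remaining block overlaps one of these, and no 3 of the listed blocks are pairwise disjoint, so 2 is the maximum.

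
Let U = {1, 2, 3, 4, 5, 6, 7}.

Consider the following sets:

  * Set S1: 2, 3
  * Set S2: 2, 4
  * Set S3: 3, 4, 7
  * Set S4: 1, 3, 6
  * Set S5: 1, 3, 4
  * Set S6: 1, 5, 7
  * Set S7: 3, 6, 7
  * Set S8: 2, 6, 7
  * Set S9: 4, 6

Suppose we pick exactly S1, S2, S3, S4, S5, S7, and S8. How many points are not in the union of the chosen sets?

1

Union of S1, S2, S3, S4, S5, S7, S8 = {1, 2, 3, 4, 6, 7}.
Not covered: 5 — 1 point.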